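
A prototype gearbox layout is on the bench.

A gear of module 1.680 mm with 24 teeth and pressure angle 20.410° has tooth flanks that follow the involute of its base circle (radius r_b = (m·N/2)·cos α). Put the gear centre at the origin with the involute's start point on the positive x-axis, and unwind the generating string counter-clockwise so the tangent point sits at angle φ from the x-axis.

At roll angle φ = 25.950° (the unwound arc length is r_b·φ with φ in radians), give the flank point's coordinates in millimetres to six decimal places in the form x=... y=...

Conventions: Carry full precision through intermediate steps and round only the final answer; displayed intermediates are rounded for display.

x=20.734027 y=0.573219

single-mesh involute tooth geometry (24T wheel at module 1.680)
pitch radius r_p = m·N/2 = 1.680·24/2 = 20.160000
base radius r_b = r_p·cos α = 20.160000·cos 20.410° = 18.894378
roll angle φ = 25.950° = 0.45291294 rad
x = r_b·(cos φ + φ·sin φ) = 20.734027
y = r_b·(sin φ − φ·cos φ) = 0.573219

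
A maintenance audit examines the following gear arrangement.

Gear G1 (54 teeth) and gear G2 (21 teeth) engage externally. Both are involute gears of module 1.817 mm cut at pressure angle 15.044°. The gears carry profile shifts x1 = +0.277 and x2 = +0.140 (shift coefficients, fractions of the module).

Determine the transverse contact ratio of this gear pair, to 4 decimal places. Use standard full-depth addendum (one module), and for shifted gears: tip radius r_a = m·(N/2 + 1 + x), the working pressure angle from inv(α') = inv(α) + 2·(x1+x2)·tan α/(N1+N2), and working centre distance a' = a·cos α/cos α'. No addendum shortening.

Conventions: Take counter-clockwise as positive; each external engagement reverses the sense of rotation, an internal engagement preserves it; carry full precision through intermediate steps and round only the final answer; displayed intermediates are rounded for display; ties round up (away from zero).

class = single-mesh tooth geometry [involute pair 54T × 21T, m = 1.817]
base radii: r_b1 = 47.377590, r_b2 = 18.424618
tip radii: r_a1 = 51.379309, r_a2 = 21.149880
inv(α') = inv(15.044°) + 2·(+0.277+0.140)·tan α/(54+21) = 0.00919386  ⇒  α' = 17.10302°
a' = a·cos α / cos α' = 68.1375·cos 15.044°/cos 17.10302° = 68.846785
action lengths: √(r_a1²−r_b1²) = 19.879571, √(r_a2²−r_b2²) = 10.385127
base pitch p_b = π·m·cos α = 5.512633
CR = (19.879571 + 10.385127 − 68.846785·sin 17.10302°)/5.512633 = 1.817189
contact ratio ≈ 1.8172

1.8172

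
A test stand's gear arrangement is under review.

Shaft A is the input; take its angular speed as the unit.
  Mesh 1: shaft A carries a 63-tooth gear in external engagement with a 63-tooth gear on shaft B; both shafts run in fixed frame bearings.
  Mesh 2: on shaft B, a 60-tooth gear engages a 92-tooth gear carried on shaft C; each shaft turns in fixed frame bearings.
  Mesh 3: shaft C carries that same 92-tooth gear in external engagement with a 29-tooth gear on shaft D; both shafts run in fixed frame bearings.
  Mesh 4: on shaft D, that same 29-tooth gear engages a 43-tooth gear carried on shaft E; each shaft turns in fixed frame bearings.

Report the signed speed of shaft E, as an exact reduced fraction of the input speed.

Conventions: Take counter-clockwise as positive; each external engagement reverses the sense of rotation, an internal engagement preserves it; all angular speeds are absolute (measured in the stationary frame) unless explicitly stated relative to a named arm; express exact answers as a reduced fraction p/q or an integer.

4-mesh fixed-axis compound train (all bearings frame-fixed)
mesh 1 [63T→63T]: |ω|/ω_in = 1×63/63 = 1, sense flips to −
mesh 2 [60T→92T]: |ω|/ω_in = 1×60/92 = 15/23, sense flips to +
mesh 3 [92T→29T]: |ω|/ω_in = (15/23)×92/29 = 60/29, sense flips to −
mesh 4 [29T→43T]: |ω|/ω_in = (60/29)×29/43 = 60/43, sense flips to +
signed output speed (× input speed) = 60/43

60/43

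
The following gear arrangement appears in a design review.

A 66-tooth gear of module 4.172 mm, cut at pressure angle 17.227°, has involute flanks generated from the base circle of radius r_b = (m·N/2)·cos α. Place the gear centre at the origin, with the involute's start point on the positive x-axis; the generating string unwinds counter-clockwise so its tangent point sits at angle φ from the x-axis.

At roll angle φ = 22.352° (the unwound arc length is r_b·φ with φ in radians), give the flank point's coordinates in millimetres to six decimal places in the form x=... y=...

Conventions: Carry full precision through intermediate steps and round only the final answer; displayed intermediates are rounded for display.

x=141.128689 y=2.563072

single-mesh involute tooth geometry (66T wheel at module 4.172)
pitch radius r_p = m·N/2 = 4.172·66/2 = 137.676000
base radius r_b = r_p·cos α = 137.676000·cos 17.227° = 131.499704
roll angle φ = 22.352° = 0.39011599 rad
x = r_b·(cos φ + φ·sin φ) = 141.128689
y = r_b·(sin φ − φ·cos φ) = 2.563072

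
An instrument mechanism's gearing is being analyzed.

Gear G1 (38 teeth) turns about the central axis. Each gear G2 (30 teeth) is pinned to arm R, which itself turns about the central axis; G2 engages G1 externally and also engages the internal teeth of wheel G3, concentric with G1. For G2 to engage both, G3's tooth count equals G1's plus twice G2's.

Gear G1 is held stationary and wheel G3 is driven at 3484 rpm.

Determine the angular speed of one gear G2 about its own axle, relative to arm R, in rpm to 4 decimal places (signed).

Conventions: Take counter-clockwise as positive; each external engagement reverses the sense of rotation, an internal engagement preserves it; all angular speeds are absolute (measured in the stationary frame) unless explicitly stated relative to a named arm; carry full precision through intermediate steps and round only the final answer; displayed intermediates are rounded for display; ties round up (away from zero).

+3180.0039 rpm

topology: planetary set — G1 38T / G2 30T / G3 98T, arm = carrier (Willis)
normalise by the input: solve with ω_ring = 1, then scale by 3484 rpm
ring teeth: 38 + 2·30 = 98
38(ω_sun−ω_arm) = −98(ω_ring−ω_arm),  ω_sun = 0, ω_ring = 1
38(0−ω_arm) = −98(1−ω_arm)  ⇒  136·ω_arm = 98  ⇒  ω_arm = 49/68
sun–planet mesh: 38·(0−49/68) = −30·(ω_p−ω_arm)  ⇒  ω_p−ω_arm = 931/1020
scale: ω_p−ω_arm = 931/1020 × 3484 rpm = +3180.0039 rpm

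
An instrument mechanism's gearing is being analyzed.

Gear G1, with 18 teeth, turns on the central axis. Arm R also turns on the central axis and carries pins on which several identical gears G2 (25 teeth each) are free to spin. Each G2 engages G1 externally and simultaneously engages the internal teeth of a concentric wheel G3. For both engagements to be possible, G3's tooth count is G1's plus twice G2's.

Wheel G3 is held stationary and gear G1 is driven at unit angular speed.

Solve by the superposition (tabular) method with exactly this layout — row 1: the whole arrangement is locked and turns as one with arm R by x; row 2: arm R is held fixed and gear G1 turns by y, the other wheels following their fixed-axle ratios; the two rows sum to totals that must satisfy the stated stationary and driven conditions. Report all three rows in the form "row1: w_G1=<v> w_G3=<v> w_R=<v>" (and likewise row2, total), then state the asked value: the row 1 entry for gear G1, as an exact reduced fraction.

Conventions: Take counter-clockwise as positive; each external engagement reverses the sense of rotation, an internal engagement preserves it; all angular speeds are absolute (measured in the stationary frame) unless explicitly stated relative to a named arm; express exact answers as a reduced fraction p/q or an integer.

row1: w_G1=9/43 w_G3=9/43 w_R=9/43
row2: w_G1=34/43 w_G3=-9/43 w_R=0
total: w_G1=1 w_G3=0 w_R=9/43
asked value: 9/43

topology: planetary set — G1 18T / G2 25T / G3 68T, arm = carrier (Willis)
row 1: whole set turns with the arm by x
superposition row 2 [arm held]: sun y, ring −(18/68)·y, arm 0
boundary: total ω_ring = x − (18/68)·y = 0 and total ω_sun = x + y = 1  ⇒  y = 34/43, x = 9/43
row 2 ring = −(18/68)·34/43 = -9/43
totals (row 1 + row 2): sun 9/43 + 34/43 = 1, ring 9/43 + (-9/43) = 0, arm 9/43 + 0 = 9/43
asked cell (row1, sun) = 9/43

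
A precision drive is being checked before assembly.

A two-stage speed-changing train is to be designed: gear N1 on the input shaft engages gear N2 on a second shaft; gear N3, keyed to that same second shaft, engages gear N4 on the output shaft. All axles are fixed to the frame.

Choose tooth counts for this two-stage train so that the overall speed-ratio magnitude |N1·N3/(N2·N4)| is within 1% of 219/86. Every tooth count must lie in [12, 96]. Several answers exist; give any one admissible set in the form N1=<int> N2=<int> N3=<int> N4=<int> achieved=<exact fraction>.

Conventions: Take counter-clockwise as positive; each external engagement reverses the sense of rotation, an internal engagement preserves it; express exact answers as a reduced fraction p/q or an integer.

N1=18 N2=12 N3=73 N4=43 achieved=219/86

class = fixed-axis compound train [2-stage, 219/86 wanted]
target = 219/86 in lowest terms: an exact hit needs N1·N3 = k·219 and N2·N4 = k·86 for one integer k, every count in [12, 96]; additionally prefer no 1:1 stage (N1 ≠ N2, N3 ≠ N4)
k = 1…5: no 1:1-free in-range split of k·219 and k·86 into factor pairs; take k = 6
k = 6: N1·N3 = 1314 = 18·73, N2·N4 = 516 = 12·43
achieved = 18·73/(12·43) = 219/86; |achieved − target| = 0 ≤ 219/8600 ✓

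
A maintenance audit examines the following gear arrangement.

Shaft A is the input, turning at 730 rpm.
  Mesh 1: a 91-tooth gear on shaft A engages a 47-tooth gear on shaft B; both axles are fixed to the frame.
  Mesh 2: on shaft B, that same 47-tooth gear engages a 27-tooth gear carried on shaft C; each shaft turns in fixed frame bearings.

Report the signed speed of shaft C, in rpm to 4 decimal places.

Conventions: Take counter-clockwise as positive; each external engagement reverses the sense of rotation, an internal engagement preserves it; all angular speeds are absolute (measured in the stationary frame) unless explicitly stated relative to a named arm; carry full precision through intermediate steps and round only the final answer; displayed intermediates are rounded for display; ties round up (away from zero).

+2460.3704 rpm

topology: fixed-axis compound train — 2 meshes, A→C
mesh 1 [91T→47T]: ω = 730.0000×91/47 = 1413.4043 rpm, sense flips to −
mesh 2 [47T→27T]: ω = 1413.4043×47/27 = 2460.3704 rpm, sense flips to +
signed output speed = +2460.3704 rpm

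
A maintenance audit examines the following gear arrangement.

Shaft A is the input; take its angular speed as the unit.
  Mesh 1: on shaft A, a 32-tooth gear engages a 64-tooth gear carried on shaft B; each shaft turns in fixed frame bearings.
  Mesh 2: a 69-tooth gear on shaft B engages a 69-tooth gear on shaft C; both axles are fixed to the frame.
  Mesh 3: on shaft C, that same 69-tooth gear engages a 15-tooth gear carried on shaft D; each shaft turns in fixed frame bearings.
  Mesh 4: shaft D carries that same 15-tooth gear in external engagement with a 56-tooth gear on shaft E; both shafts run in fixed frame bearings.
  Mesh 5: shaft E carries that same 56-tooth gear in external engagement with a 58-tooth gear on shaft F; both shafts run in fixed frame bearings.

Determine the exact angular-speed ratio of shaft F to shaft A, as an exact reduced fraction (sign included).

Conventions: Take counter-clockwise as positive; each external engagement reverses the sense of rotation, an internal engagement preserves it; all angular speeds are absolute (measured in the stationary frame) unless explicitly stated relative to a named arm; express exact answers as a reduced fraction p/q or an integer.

class = fixed-axis compound train [5 meshes; 5 ratios multiply, 5 sense flips]
mesh 1 [32T→64T]: running ratio 1/2, sense −
mesh 2 [69T→69T]: running ratio 1/2, sense +
mesh 3 [69T→15T]: running ratio 23/10, sense −
mesh 4 [15T→56T]: running ratio 69/112, sense +
mesh 5 [56T→58T]: running ratio 69/116, sense −
ω_out/ω_in = -69/116

-69/116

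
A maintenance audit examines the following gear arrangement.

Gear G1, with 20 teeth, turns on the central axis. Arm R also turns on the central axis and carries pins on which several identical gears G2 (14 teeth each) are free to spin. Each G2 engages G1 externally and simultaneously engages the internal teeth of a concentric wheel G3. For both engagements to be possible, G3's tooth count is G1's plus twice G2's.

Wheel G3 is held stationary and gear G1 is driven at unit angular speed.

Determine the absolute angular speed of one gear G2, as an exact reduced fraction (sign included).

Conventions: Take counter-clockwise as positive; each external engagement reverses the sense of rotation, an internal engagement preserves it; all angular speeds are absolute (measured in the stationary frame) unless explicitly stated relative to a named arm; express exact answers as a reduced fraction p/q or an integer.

planetary set (20T centre, 14T on arm, 48T internal) — Willis relation
ring teeth: 20 + 2·14 = 48
20(ω_sun−ω_arm) = −48(ω_ring−ω_arm),  ω_ring = 0, ω_sun = 1
20(1−ω_arm) = −48(0−ω_arm)  ⇒  68·ω_arm = 20  ⇒  ω_arm = 5/17
sun–planet mesh: 20·(1−5/17) = −14·(ω_p−ω_arm)  ⇒  ω_p−ω_arm = -120/119
ω_p = 5/17 − 120/119 = -5/7
exact speed ratio = -5/7

-5/7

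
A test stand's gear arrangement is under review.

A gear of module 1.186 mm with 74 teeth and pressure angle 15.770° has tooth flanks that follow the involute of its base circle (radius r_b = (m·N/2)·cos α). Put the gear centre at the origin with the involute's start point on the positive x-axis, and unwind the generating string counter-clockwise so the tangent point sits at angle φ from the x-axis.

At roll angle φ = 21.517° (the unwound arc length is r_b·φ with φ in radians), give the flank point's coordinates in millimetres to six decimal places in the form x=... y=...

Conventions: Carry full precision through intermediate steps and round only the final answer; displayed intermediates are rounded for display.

x=45.104040 y=0.735094

class = single-mesh tooth geometry [base-circle involute, m = 1.186, 74T]
pitch radius r_p = m·N/2 = 1.186·74/2 = 43.882000
base radius r_b = r_p·cos α = 43.882000·cos 15.770° = 42.230300
roll angle φ = 21.517° = 0.37554250 rad
x = r_b·(cos φ + φ·sin φ) = 45.104040
y = r_b·(sin φ − φ·cos φ) = 0.735094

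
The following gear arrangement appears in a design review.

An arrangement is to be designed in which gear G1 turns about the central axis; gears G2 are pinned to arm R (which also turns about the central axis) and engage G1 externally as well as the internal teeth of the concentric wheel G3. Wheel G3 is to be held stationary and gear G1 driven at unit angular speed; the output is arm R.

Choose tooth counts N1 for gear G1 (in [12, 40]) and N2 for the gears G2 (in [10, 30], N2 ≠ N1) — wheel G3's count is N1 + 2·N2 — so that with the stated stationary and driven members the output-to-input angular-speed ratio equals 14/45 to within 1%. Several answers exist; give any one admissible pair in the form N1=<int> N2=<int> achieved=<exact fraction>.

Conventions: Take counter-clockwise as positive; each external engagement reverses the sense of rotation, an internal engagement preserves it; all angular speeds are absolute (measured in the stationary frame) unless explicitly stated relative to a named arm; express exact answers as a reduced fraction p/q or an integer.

N1=28 N2=17 achieved=14/45

topology: planetary set — design target 14/45, arm = carrier (Willis)
Willis with ω_ring = 0: ω_arm/ω_sun = N1/(N1+N3); set equal to 14/45  ⇒  N3/N1 = 1/(14/45) − 1 = 31/14
N3 = N1 + 2·N2  ⇒  N2/N1 = (N3/N1 − 1)/2 = (31/14 − 1)/2 = 17/28
smallest multiple with N1 ≥ 12 and N2 ≥ 10: k = 1  ⇒  N1 = 1·28 = 28, N2 = 1·17 = 17 (N1 ≤ 40, N2 ≤ 30, N2 ≠ N1 ✓), N3 = 28 + 2·17 = 62
check: N1/(N1+N3) with N1 = 28, N3 = 62 gives 14/45; |achieved − target| = 0 ≤ 7/2250 ✓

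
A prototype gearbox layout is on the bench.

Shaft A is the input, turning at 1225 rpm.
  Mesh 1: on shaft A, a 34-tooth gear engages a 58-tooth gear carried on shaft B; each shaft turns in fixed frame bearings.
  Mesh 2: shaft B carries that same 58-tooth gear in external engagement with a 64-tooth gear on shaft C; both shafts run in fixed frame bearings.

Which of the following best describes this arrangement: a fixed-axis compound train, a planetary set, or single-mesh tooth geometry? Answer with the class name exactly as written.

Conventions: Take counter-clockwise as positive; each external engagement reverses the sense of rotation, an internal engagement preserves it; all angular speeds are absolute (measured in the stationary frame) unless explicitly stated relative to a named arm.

fixed-axis compound train

2-mesh fixed-axis compound train (all bearings frame-fixed)
classification: fixed-axis compound train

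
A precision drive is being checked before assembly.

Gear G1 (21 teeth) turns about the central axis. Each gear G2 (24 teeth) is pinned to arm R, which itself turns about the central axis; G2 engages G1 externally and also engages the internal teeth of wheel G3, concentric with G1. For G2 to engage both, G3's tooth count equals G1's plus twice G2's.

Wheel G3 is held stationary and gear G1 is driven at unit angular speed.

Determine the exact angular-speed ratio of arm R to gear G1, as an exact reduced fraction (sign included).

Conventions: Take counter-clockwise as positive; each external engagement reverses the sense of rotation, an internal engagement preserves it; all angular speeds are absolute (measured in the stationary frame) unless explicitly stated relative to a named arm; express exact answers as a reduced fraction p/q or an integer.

recognized (axles ride arm R): planetary set, 21/24/69 teeth
ring teeth: 21 + 2·24 = 69
21(ω_sun−ω_arm) = −69(ω_ring−ω_arm),  ω_ring = 0, ω_sun = 1
21(1−ω_arm) = −69(0−ω_arm)  ⇒  90·ω_arm = 21  ⇒  ω_arm = 7/30
ω_out/ω_in = 7/30

7/30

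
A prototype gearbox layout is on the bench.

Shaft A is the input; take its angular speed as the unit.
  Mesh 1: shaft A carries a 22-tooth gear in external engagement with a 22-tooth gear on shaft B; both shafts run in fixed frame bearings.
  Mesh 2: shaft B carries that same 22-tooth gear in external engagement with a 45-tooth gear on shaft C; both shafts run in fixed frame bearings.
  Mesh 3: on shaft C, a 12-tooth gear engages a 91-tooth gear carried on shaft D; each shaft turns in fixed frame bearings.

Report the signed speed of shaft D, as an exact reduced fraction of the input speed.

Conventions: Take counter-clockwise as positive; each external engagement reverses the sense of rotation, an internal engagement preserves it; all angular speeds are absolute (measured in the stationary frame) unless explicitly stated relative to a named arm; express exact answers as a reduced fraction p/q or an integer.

3-mesh fixed-axis compound train (all bearings frame-fixed)
mesh 1 [22T→22T]: |ω|/ω_in = 1×22/22 = 1, sense flips to −
mesh 2 [22T→45T]: |ω|/ω_in = 1×22/45 = 22/45, sense flips to +
mesh 3 [12T→91T]: |ω|/ω_in = (22/45)×12/91 = 88/1365, sense flips to −
signed output speed (× input speed) = -88/1365

-88/1365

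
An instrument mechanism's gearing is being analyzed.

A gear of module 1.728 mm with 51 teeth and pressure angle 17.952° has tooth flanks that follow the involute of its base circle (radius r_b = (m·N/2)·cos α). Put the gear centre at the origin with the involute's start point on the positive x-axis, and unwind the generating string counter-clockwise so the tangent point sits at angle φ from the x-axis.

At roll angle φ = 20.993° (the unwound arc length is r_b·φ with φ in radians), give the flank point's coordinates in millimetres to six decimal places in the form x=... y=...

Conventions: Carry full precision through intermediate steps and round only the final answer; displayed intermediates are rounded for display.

single-mesh involute tooth geometry (51T wheel at module 1.728)
pitch radius r_p = m·N/2 = 1.728·51/2 = 44.064000
base radius r_b = r_p·cos α = 44.064000·cos 17.952° = 41.918747
roll angle φ = 20.993° = 0.36639697 rad
x = r_b·(cos φ + φ·sin φ) = 44.638743
y = r_b·(sin φ − φ·cos φ) = 0.678112

x=44.638743 y=0.678112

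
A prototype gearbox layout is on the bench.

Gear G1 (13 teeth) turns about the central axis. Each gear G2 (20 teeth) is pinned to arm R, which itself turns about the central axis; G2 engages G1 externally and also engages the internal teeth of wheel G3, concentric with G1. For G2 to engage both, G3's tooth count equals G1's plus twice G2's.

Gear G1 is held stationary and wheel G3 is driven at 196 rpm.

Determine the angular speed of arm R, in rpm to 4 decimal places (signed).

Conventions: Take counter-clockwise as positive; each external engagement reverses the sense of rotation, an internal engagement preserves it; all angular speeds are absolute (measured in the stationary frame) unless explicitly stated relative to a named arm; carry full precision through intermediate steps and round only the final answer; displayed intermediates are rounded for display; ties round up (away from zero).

+157.3939 rpm

topology: planetary set — G1 13T / G2 20T / G3 53T, arm = carrier (Willis)
normalise by the input: solve with ω_ring = 1, then scale by 196 rpm
ring teeth: 13 + 2·20 = 53
13(ω_sun−ω_arm) = −53(ω_ring−ω_arm),  ω_sun = 0, ω_ring = 1
13(0−ω_arm) = −53(1−ω_arm)  ⇒  66·ω_arm = 53  ⇒  ω_arm = 53/66
scale: ω_arm = 53/66 × 196 rpm = +157.3939 rpm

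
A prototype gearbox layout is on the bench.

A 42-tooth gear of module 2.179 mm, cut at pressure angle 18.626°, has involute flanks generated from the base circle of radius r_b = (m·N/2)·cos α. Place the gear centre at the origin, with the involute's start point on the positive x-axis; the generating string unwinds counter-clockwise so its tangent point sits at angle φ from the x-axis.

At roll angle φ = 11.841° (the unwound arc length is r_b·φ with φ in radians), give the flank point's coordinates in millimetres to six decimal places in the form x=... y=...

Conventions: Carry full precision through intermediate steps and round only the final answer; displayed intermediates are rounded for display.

class = single-mesh tooth geometry [base-circle involute, m = 2.179, 42T]
pitch radius r_p = m·N/2 = 2.179·42/2 = 45.759000
base radius r_b = r_p·cos α = 45.759000·cos 18.626° = 43.362307
roll angle φ = 11.841° = 0.20666444 rad
x = r_b·(cos φ + φ·sin φ) = 44.278449
y = r_b·(sin φ − φ·cos φ) = 0.127038

x=44.278449 y=0.127038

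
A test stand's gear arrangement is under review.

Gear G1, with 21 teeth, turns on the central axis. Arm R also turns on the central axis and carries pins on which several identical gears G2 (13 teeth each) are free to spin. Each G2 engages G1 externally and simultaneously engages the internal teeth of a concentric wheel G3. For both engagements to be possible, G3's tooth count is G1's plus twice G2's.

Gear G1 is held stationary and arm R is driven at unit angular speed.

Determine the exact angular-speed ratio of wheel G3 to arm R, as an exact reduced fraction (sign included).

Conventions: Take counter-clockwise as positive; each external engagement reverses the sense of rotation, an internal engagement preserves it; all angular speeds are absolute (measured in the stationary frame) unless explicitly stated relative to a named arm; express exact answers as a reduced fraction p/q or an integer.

planetary set (21T centre, 13T on arm, 47T internal) — Willis relation
ring teeth: 21 + 2·13 = 47
21(ω_sun−ω_arm) = −47(ω_ring−ω_arm),  ω_sun = 0, ω_arm = 1
ω_ring = 1 − (21/47)(0−1) = 68/47
ω_out/ω_in = 68/47

68/47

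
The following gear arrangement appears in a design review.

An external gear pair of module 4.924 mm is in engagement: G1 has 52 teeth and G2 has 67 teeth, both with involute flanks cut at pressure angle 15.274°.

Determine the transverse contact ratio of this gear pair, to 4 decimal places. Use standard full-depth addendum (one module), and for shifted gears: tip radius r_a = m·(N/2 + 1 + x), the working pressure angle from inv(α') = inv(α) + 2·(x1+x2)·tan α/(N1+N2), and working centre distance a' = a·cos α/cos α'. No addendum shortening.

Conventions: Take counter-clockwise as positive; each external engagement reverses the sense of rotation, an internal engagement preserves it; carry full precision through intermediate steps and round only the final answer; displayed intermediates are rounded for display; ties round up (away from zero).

2.1116

single-mesh involute tooth geometry (52T engaging 67T at module 4.924)
base radii: r_b1 = 123.501816, r_b2 = 159.127340
tip radii: r_a1 = 132.948000, r_a2 = 169.878000
no profile shift: α' = α, a' = a
action lengths: √(r_a1²−r_b1²) = 49.218616, √(r_a2²−r_b2²) = 59.472889
base pitch p_b = π·m·cos α = 14.922785
CR = (49.218616 + 59.472889 − 292.978000·sin 15.27400°)/14.922785 = 2.111587
contact ratio ≈ 2.1116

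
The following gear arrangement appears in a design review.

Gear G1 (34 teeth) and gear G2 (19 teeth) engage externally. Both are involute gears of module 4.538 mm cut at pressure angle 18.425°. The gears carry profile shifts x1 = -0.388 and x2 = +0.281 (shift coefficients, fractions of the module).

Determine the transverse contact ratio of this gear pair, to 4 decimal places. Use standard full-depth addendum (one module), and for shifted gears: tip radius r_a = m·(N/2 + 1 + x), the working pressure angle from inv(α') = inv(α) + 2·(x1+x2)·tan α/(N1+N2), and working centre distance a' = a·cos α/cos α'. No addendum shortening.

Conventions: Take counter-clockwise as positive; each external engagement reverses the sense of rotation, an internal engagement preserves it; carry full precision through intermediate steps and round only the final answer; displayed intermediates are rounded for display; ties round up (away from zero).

1.6663

topology: single-mesh involute geometry — m = 4.538, 34T/19T pair
base radii: r_b1 = 73.191357, r_b2 = 40.901052
tip radii: r_a1 = 79.923256, r_a2 = 48.924178
inv(α') = inv(18.425°) + 2·(-0.388+0.281)·tan α/(34+19) = 0.01021836  ⇒  α' = 17.70052°
a' = a·cos α / cos α' = 120.2570·cos 18.425°/cos 17.70052° = 119.762103
action lengths: √(r_a1²−r_b1²) = 32.105329, √(r_a2²−r_b2²) = 26.845467
base pitch p_b = π·m·cos α = 13.525731
CR = (32.105329 + 26.845467 − 119.762103·sin 17.70052°)/13.525731 = 1.666314
contact ratio ≈ 1.6663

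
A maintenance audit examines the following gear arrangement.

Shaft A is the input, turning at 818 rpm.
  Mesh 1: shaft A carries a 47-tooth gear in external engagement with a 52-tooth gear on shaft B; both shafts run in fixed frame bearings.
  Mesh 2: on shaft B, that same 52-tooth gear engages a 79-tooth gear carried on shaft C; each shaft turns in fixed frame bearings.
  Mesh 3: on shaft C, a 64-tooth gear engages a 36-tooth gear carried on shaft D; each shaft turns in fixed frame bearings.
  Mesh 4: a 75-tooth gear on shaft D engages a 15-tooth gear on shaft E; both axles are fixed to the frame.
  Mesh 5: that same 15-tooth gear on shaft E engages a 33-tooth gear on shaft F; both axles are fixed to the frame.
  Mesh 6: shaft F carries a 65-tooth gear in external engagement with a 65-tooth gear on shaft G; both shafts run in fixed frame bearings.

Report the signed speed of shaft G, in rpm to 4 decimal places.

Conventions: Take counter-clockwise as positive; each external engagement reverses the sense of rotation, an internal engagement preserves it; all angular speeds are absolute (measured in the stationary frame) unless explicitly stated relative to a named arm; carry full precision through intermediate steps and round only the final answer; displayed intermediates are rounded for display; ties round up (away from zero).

6-mesh fixed-axis compound train (all bearings frame-fixed)
mesh 1 [47T→52T]: ω = 818.0000×47/52 = 739.3462 rpm, sense flips to −
mesh 2 [52T→79T]: ω = 739.3462×52/79 = 486.6582 rpm, sense flips to +
mesh 3 [64T→36T]: ω = 486.6582×64/36 = 865.1702 rpm, sense flips to −
mesh 4 [75T→15T]: ω = 865.1702×75/15 = 4325.8509 rpm, sense flips to +
mesh 5 [15T→33T]: ω = 4325.8509×15/33 = 1966.2959 rpm, sense flips to −
mesh 6 [65T→65T]: ω = 1966.2959×65/65 = 1966.2959 rpm, sense flips to +
signed output speed = +1966.2959 rpm

+1966.2959 rpm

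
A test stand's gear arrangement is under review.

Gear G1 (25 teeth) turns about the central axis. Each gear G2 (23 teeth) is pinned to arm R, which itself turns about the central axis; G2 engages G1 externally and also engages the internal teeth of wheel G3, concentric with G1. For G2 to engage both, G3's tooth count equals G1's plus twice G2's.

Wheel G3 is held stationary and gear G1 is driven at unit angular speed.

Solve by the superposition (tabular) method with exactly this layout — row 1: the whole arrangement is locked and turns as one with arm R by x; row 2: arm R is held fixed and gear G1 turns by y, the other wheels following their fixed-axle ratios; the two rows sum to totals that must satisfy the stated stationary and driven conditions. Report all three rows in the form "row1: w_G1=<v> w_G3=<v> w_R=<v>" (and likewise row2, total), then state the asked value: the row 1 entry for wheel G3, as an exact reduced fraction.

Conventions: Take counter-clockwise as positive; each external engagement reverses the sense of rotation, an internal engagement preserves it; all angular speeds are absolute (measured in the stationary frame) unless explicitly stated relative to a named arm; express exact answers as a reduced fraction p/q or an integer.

topology: planetary set — G1 25T / G2 23T / G3 71T, arm = carrier (Willis)
row 1 (train locked, turned with arm): all members turn x
row 2: sun turns y, ring = −(25/71)·y, arm 0
boundary: total ω_ring = x − (25/71)·y = 0 and total ω_sun = x + y = 1  ⇒  y = 71/96, x = 25/96
row 2 ring = −(25/71)·71/96 = -25/96
totals (row 1 + row 2): sun 25/96 + 71/96 = 1, ring 25/96 + (-25/96) = 0, arm 25/96 + 0 = 25/96
asked cell (row1, ring) = 25/96

row1: w_G1=25/96 w_G3=25/96 w_R=25/96
row2: w_G1=71/96 w_G3=-25/96 w_R=0
total: w_G1=1 w_G3=0 w_R=25/96
asked value: 25/96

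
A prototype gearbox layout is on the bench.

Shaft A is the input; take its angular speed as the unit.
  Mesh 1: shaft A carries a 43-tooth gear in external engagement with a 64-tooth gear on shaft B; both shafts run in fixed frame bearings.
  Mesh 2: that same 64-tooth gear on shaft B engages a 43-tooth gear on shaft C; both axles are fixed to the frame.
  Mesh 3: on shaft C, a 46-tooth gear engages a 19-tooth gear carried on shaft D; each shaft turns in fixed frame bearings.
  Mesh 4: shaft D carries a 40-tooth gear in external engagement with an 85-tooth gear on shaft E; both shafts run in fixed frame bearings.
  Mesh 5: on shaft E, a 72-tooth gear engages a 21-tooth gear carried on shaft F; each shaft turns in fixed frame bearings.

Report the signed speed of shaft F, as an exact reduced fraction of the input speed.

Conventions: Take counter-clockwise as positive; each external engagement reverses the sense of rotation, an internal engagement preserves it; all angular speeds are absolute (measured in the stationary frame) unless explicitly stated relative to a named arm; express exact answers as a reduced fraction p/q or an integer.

-8832/2261

5-mesh fixed-axis compound train (all bearings frame-fixed)
mesh 1 [43T→64T]: |ω|/ω_in = 1×43/64 = 43/64, sense flips to −
mesh 2 [64T→43T]: |ω|/ω_in = (43/64)×64/43 = 1, sense flips to +
mesh 3 [46T→19T]: |ω|/ω_in = 1×46/19 = 46/19, sense flips to −
mesh 4 [40T→85T]: |ω|/ω_in = (46/19)×40/85 = 368/323, sense flips to +
mesh 5 [72T→21T]: |ω|/ω_in = (368/323)×72/21 = 8832/2261, sense flips to −
signed output speed (× input speed) = -8832/2261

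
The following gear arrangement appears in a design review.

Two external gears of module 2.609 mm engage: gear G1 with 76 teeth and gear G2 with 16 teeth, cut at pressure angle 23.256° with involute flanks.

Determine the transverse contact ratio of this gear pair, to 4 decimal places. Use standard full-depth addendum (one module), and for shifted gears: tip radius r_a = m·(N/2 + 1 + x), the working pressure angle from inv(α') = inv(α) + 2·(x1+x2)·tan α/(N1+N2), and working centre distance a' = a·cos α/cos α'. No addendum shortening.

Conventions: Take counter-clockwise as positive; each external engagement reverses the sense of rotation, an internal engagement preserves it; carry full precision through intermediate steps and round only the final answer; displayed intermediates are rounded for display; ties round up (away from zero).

1.5289

topology: single-mesh involute geometry — m = 2.609, 76T/16T pair
base radii: r_b1 = 91.086699, r_b2 = 19.176147
tip radii: r_a1 = 101.751000, r_a2 = 23.481000
no profile shift: α' = α, a' = a
action lengths: √(r_a1²−r_b1²) = 45.348420, √(r_a2²−r_b2²) = 13.551116
base pitch p_b = π·m·cos α = 7.530455
CR = (45.348420 + 13.551116 − 120.014000·sin 23.25600°)/7.530455 = 1.528885
contact ratio ≈ 1.5289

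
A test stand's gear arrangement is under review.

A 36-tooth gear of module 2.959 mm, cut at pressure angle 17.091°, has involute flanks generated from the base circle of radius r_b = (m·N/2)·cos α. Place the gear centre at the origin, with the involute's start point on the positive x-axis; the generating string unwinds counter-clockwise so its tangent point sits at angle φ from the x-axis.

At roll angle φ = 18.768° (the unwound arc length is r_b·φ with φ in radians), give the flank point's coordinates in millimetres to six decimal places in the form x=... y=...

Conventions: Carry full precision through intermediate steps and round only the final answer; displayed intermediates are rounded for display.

topology: single-mesh involute geometry — m = 2.959, N = 36
pitch radius r_p = m·N/2 = 2.959·36/2 = 53.262000
base radius r_b = r_p·cos α = 53.262000·cos 17.091° = 50.909907
roll angle φ = 18.768° = 0.32756339 rad
x = r_b·(cos φ + φ·sin φ) = 53.568338
y = r_b·(sin φ − φ·cos φ) = 0.590065

x=53.568338 y=0.590065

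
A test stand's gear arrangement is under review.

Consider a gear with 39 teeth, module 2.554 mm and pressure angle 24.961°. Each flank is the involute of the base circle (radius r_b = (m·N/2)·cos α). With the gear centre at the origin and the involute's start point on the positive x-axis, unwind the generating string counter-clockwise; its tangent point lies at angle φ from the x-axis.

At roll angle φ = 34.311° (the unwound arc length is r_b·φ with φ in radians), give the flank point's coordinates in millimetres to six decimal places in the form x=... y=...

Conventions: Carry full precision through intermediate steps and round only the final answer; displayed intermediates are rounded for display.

single-mesh involute tooth geometry (39T wheel at module 2.554)
pitch radius r_p = m·N/2 = 2.554·39/2 = 49.803000
base radius r_b = r_p·cos α = 49.803000·cos 24.961° = 45.151163
roll angle φ = 34.311° = 0.59883992 rad
x = r_b·(cos φ + φ·sin φ) = 52.535498
y = r_b·(sin φ − φ·cos φ) = 3.117634

x=52.535498 y=3.117634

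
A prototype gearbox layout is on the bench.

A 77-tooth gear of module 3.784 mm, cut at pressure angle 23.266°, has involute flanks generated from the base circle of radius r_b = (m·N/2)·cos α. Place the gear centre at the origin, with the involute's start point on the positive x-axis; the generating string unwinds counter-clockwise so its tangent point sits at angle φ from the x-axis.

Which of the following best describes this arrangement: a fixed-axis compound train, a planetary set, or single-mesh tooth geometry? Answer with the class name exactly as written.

class = single-mesh tooth geometry [base-circle involute, m = 3.784, 77T]
classification: single-mesh tooth geometry

single-mesh tooth geometry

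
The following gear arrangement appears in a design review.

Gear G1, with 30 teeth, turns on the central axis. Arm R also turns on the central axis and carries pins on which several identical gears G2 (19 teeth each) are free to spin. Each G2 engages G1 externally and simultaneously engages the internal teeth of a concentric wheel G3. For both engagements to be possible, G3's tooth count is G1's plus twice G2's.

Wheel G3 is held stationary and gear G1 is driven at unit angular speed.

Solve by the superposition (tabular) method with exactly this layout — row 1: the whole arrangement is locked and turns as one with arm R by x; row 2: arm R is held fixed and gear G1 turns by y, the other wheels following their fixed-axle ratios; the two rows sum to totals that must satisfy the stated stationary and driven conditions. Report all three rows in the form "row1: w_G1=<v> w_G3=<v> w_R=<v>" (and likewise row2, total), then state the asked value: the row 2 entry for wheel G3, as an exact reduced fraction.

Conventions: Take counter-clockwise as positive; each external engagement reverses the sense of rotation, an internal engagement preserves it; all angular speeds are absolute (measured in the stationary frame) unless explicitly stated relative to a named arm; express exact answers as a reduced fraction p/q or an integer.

topology: planetary set — G1 30T / G2 19T / G3 68T, arm = carrier (Willis)
row 1: whole set turns with the arm by x
row 2 — arm fixed, fixed-axis ratios: sun y, ring −(30/68)·y, arm 0
boundary: total ω_ring = x − (30/68)·y = 0 and total ω_sun = x + y = 1  ⇒  y = 34/49, x = 15/49
row 2 ring = −(30/68)·34/49 = -15/49
totals (row 1 + row 2): sun 15/49 + 34/49 = 1, ring 15/49 + (-15/49) = 0, arm 15/49 + 0 = 15/49
asked cell (row2, ring) = -15/49

row1: w_G1=15/49 w_G3=15/49 w_R=15/49
row2: w_G1=34/49 w_G3=-15/49 w_R=0
total: w_G1=1 w_G3=0 w_R=15/49
asked value: -15/49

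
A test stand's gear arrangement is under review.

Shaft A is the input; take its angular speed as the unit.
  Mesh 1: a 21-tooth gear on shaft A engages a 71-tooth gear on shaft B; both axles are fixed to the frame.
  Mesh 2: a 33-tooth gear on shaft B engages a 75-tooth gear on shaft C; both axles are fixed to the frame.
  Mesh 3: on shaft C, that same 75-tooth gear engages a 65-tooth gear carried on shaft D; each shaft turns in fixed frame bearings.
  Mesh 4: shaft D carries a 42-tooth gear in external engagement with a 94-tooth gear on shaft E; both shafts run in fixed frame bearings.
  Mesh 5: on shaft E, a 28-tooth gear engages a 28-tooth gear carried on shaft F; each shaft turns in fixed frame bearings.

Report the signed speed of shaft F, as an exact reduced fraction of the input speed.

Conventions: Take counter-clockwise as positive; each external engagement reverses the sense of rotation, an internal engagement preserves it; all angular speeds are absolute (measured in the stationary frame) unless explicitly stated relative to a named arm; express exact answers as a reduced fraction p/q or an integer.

-14553/216905

5-mesh fixed-axis compound train (all bearings frame-fixed)
mesh 1 [21T→71T]: |ω|/ω_in = 1×21/71 = 21/71, sense flips to −
mesh 2 [33T→75T]: |ω|/ω_in = (21/71)×33/75 = 231/1775, sense flips to +
mesh 3 [75T→65T]: |ω|/ω_in = (231/1775)×75/65 = 693/4615, sense flips to −
mesh 4 [42T→94T]: |ω|/ω_in = (693/4615)×42/94 = 14553/216905, sense flips to +
mesh 5 [28T→28T]: |ω|/ω_in = (14553/216905)×28/28 = 14553/216905, sense flips to −
signed output speed (× input speed) = -14553/216905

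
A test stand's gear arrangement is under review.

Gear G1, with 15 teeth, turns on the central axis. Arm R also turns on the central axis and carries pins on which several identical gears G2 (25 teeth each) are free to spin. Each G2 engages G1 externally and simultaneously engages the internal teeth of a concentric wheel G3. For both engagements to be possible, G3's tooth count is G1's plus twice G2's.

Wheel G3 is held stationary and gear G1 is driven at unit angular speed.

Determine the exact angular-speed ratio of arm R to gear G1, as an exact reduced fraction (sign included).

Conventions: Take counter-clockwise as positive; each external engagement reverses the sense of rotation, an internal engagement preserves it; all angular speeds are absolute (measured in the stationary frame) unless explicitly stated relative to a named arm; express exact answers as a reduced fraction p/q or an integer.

3/16

planetary set (15T centre, 25T on arm, 65T internal) — Willis relation
ring teeth: 15 + 2·25 = 65
15(ω_sun−ω_arm) = −65(ω_ring−ω_arm),  ω_ring = 0, ω_sun = 1
15(1−ω_arm) = −65(0−ω_arm)  ⇒  80·ω_arm = 15  ⇒  ω_arm = 3/16
ω_out/ω_in = 3/16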